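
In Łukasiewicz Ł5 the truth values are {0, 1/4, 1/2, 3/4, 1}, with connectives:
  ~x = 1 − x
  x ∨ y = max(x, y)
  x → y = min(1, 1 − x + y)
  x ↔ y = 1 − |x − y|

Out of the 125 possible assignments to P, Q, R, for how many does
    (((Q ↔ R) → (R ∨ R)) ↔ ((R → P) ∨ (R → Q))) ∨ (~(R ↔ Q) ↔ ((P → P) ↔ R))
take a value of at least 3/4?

112

value 1: 64 assignments (counts)
value 3/4: 48 assignments (counts)
value 1/2: 13 assignments
So 112 of the 125 assignments meet the threshold.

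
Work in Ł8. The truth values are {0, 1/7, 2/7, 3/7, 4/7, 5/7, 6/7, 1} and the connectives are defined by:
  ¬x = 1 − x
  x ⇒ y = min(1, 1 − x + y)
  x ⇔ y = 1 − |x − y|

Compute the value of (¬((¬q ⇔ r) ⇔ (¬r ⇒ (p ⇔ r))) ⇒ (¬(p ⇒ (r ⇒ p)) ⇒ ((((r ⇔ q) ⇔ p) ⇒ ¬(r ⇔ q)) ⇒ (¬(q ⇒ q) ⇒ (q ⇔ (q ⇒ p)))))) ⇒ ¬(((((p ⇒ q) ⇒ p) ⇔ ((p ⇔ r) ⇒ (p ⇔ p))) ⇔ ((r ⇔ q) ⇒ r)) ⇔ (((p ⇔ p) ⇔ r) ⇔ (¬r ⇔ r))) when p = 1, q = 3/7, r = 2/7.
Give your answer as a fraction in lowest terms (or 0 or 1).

2/7

¬q = ¬3/7 = 4/7
¬q ⇔ r = 4/7 ⇔ 2/7 = 5/7
¬r = ¬2/7 = 5/7
p ⇔ r = 1 ⇔ 2/7 = 2/7
¬r ⇒ (p ⇔ r) = 5/7 ⇒ 2/7 = 4/7
(¬q ⇔ r) ⇔ (¬r ⇒ (p ⇔ r)) = 5/7 ⇔ 4/7 = 6/7
¬((¬q ⇔ r) ⇔ (¬r ⇒ (p ⇔ r))) = ¬6/7 = 1/7
r ⇒ p = 2/7 ⇒ 1 = 1
p ⇒ (r ⇒ p) = 1 ⇒ 1 = 1
¬(p ⇒ (r ⇒ p)) = ¬1 = 0
r ⇔ q = 2/7 ⇔ 3/7 = 6/7
(r ⇔ q) ⇔ p = 6/7 ⇔ 1 = 6/7
r ⇔ q = 2/7 ⇔ 3/7 = 6/7
¬(r ⇔ q) = ¬6/7 = 1/7
((r ⇔ q) ⇔ p) ⇒ ¬(r ⇔ q) = 6/7 ⇒ 1/7 = 2/7
q ⇒ q = 3/7 ⇒ 3/7 = 1
¬(q ⇒ q) = ¬1 = 0
q ⇒ p = 3/7 ⇒ 1 = 1
q ⇔ (q ⇒ p) = 3/7 ⇔ 1 = 3/7
¬(q ⇒ q) ⇒ (q ⇔ (q ⇒ p)) = 0 ⇒ 3/7 = 1
(((r ⇔ q) ⇔ p) ⇒ ¬(r ⇔ q)) ⇒ (¬(q ⇒ q) ⇒ (q ⇔ (q ⇒ p))) = 2/7 ⇒ 1 = 1
¬(p ⇒ (r ⇒ p)) ⇒ ((((r ⇔ q) ⇔ p) ⇒ ¬(r ⇔ q)) ⇒ (¬(q ⇒ q) ⇒ (q ⇔ (q ⇒ p)))) = 0 ⇒ 1 = 1
¬((¬q ⇔ r) ⇔ (¬r ⇒ (p ⇔ r))) ⇒ (¬(p ⇒ (r ⇒ p)) ⇒ ((((r ⇔ q) ⇔ p) ⇒ ¬(r ⇔ q)) ⇒ (¬(q ⇒ q) ⇒ (q ⇔ (q ⇒ p))))) = 1/7 ⇒ 1 = 1
p ⇒ q = 1 ⇒ 3/7 = 3/7
(p ⇒ q) ⇒ p = 3/7 ⇒ 1 = 1
p ⇔ r = 1 ⇔ 2/7 = 2/7
p ⇔ p = 1 ⇔ 1 = 1
(p ⇔ r) ⇒ (p ⇔ p) = 2/7 ⇒ 1 = 1
((p ⇒ q) ⇒ p) ⇔ ((p ⇔ r) ⇒ (p ⇔ p)) = 1 ⇔ 1 = 1
r ⇔ q = 2/7 ⇔ 3/7 = 6/7
(r ⇔ q) ⇒ r = 6/7 ⇒ 2/7 = 3/7
(((p ⇒ q) ⇒ p) ⇔ ((p ⇔ r) ⇒ (p ⇔ p))) ⇔ ((r ⇔ q) ⇒ r) = 1 ⇔ 3/7 = 3/7
p ⇔ p = 1 ⇔ 1 = 1
(p ⇔ p) ⇔ r = 1 ⇔ 2/7 = 2/7
¬r = ¬2/7 = 5/7
¬r ⇔ r = 5/7 ⇔ 2/7 = 4/7
((p ⇔ p) ⇔ r) ⇔ (¬r ⇔ r) = 2/7 ⇔ 4/7 = 5/7
((((p ⇒ q) ⇒ p) ⇔ ((p ⇔ r) ⇒ (p ⇔ p))) ⇔ ((r ⇔ q) ⇒ r)) ⇔ (((p ⇔ p) ⇔ r) ⇔ (¬r ⇔ r)) = 3/7 ⇔ 5/7 = 5/7
¬(((((p ⇒ q) ⇒ p) ⇔ ((p ⇔ r) ⇒ (p ⇔ p))) ⇔ ((r ⇔ q) ⇒ r)) ⇔ (((p ⇔ p) ⇔ r) ⇔ (¬r ⇔ r))) = ¬5/7 = 2/7
(¬((¬q ⇔ r) ⇔ (¬r ⇒ (p ⇔ r))) ⇒ (¬(p ⇒ (r ⇒ p)) ⇒ ((((r ⇔ q) ⇔ p) ⇒ ¬(r ⇔ q)) ⇒ (¬(q ⇒ q) ⇒ (q ⇔ (q ⇒ p)))))) ⇒ ¬(((((p ⇒ q) ⇒ p) ⇔ ((p ⇔ r) ⇒ (p ⇔ p))) ⇔ ((r ⇔ q) ⇒ r)) ⇔ (((p ⇔ p) ⇔ r) ⇔ (¬r ⇔ r))) = 1 ⇒ 2/7 = 2/7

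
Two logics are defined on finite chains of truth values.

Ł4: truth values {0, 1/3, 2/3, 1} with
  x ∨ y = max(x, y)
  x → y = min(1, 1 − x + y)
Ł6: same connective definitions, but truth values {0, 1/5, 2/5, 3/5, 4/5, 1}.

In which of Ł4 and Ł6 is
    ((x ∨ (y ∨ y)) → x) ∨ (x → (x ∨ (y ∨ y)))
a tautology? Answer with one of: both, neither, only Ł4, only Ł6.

both

In Ł4: every assignment gives 1 — tautology.
In Ł6: every assignment gives 1 — tautology.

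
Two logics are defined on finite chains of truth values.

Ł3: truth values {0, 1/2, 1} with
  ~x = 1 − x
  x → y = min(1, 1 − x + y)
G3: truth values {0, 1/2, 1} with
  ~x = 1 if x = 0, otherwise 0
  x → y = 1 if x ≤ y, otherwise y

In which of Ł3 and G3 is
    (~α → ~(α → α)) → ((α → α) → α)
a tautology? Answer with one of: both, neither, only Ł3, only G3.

In Ł3: every assignment gives 1 — tautology.
In G3: at α = 1/2 the value is 1/2 — not a tautology.

only Ł3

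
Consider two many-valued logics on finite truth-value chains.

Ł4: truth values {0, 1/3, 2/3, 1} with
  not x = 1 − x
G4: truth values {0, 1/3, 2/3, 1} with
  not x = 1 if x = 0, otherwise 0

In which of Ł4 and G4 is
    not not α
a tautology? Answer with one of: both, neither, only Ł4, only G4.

neither

In Ł4: at α = 0 the value is 0 — not a tautology.
In G4: at α = 0 the value is 0 — not a tautology.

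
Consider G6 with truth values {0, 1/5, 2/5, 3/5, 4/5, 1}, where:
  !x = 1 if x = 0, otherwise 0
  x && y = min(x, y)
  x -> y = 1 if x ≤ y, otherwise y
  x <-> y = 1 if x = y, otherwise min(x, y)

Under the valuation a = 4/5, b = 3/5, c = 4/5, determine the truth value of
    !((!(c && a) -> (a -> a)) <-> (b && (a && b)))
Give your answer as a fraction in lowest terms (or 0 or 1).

0

c && a = 4/5 && 4/5 = 4/5
!(c && a) = !4/5 = 0
a -> a = 4/5 -> 4/5 = 1
!(c && a) -> (a -> a) = 0 -> 1 = 1
a && b = 4/5 && 3/5 = 3/5
b && (a && b) = 3/5 && 3/5 = 3/5
(!(c && a) -> (a -> a)) <-> (b && (a && b)) = 1 <-> 3/5 = 3/5
!((!(c && a) -> (a -> a)) <-> (b && (a && b))) = !3/5 = 0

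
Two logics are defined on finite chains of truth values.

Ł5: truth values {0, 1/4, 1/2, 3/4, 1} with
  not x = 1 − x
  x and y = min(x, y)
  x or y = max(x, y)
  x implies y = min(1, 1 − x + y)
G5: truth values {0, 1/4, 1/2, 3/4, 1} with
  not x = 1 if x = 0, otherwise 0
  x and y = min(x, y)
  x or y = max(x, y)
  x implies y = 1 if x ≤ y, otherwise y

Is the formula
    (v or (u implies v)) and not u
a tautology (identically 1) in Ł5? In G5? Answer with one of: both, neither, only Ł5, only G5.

In Ł5: at u = 1/4, v = 0 the value is 3/4 — not a tautology.
In G5: at u = 1/4, v = 0 the value is 0 — not a tautology.

neither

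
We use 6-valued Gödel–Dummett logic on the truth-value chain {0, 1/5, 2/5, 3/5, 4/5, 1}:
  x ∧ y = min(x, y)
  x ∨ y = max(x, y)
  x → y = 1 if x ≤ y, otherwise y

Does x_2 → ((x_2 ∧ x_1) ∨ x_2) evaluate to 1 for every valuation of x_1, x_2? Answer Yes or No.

Yes

At x_1 = 3/5, x_2 = 4/5, for instance:
x_2 ∧ x_1 = 4/5 ∧ 3/5 = 3/5
(x_2 ∧ x_1) ∨ x_2 = 3/5 ∨ 4/5 = 4/5
x_2 → ((x_2 ∧ x_1) ∨ x_2) = 4/5 → 4/5 = 1
and checking the remaining 35 assignments likewise gives ≥ 1 in every case.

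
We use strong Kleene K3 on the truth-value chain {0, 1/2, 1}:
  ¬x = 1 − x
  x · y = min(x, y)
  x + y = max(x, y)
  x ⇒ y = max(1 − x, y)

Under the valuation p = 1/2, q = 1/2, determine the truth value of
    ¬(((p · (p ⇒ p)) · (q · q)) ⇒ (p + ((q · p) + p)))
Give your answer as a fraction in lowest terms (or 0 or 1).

p ⇒ p = 1/2 ⇒ 1/2 = 1/2
p · (p ⇒ p) = 1/2 · 1/2 = 1/2
q · q = 1/2 · 1/2 = 1/2
(p · (p ⇒ p)) · (q · q) = 1/2 · 1/2 = 1/2
q · p = 1/2 · 1/2 = 1/2
(q · p) + p = 1/2 + 1/2 = 1/2
p + ((q · p) + p) = 1/2 + 1/2 = 1/2
((p · (p ⇒ p)) · (q · q)) ⇒ (p + ((q · p) + p)) = 1/2 ⇒ 1/2 = 1/2
¬(((p · (p ⇒ p)) · (q · q)) ⇒ (p + ((q · p) + p))) = ¬1/2 = 1/2

1/2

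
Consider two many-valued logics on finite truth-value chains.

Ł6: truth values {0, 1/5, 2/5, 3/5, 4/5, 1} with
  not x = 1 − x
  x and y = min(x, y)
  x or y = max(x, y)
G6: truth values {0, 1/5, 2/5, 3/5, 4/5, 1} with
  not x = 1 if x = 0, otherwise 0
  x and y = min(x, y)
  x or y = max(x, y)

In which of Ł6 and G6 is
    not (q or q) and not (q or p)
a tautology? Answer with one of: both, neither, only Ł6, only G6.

In Ł6: at p = 0, q = 1/5 the value is 4/5 — not a tautology.
In G6: at p = 0, q = 1/5 the value is 0 — not a tautology.

neither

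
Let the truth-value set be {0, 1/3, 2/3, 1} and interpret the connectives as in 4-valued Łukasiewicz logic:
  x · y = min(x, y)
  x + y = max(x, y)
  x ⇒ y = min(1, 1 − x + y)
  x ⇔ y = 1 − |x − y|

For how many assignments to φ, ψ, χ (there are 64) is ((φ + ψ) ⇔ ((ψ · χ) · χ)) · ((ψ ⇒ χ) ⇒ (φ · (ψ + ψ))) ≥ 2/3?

12

value 1: 1 assignment (counts)
value 2/3: 11 assignments (counts)
value 1/3: 24 assignments
value 0: 28 assignments
So 12 of the 64 assignments meet the threshold.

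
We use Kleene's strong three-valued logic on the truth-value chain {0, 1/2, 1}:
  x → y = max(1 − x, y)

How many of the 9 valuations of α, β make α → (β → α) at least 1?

α = 0, β = 0 ↦ 1  ≥
α = 0, β = 1/2 ↦ 1  ≥
α = 0, β = 1 ↦ 1  ≥
α = 1/2, β = 0 ↦ 1  ≥
α = 1/2, β = 1/2 ↦ 1/2  <
α = 1/2, β = 1 ↦ 1/2  <
α = 1, β = 0 ↦ 1  ≥
α = 1, β = 1/2 ↦ 1  ≥
α = 1, β = 1 ↦ 1  ≥
So 7 of the 9 assignments meet the threshold.

7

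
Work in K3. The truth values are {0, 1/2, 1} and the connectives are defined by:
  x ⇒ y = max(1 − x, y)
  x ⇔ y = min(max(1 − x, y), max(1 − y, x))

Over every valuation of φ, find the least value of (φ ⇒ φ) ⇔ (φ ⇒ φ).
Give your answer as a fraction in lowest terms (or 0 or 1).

Take φ = 1/2:
φ ⇒ φ = 1/2 ⇒ 1/2 = 1/2
φ ⇒ φ = 1/2 ⇒ 1/2 = 1/2
(φ ⇒ φ) ⇔ (φ ⇒ φ) = 1/2 ⇔ 1/2 = 1/2
No assignment yields a value below 1/2, so this is the minimum.

1/2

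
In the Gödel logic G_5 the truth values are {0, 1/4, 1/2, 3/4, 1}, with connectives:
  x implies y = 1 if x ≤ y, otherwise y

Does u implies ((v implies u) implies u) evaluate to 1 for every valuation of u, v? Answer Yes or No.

Yes

At u = 3/4, v = 1, for instance:
v implies u = 1 implies 3/4 = 3/4
(v implies u) implies u = 3/4 implies 3/4 = 1
u implies ((v implies u) implies u) = 3/4 implies 1 = 1
and checking the remaining 24 assignments likewise gives ≥ 1 in every case.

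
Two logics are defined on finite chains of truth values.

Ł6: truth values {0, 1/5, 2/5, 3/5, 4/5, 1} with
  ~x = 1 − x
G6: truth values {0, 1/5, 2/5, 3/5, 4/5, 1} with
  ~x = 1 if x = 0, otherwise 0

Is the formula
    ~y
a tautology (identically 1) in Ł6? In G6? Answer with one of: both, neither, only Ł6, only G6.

In Ł6: at y = 1/5 the value is 4/5 — not a tautology.
In G6: at y = 1/5 the value is 0 — not a tautology.

neither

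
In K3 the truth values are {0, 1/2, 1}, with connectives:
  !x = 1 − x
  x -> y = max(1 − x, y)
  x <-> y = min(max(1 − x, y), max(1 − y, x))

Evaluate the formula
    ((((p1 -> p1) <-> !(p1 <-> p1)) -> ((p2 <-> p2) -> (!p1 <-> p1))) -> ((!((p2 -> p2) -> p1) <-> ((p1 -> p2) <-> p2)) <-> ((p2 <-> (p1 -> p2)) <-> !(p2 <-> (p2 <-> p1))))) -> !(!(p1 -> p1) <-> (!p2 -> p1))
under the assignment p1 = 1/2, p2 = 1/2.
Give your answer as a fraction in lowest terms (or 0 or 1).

p1 -> p1 = 1/2 -> 1/2 = 1/2
p1 <-> p1 = 1/2 <-> 1/2 = 1/2
!(p1 <-> p1) = !1/2 = 1/2
(p1 -> p1) <-> !(p1 <-> p1) = 1/2 <-> 1/2 = 1/2
p2 <-> p2 = 1/2 <-> 1/2 = 1/2
!p1 = !1/2 = 1/2
!p1 <-> p1 = 1/2 <-> 1/2 = 1/2
(p2 <-> p2) -> (!p1 <-> p1) = 1/2 -> 1/2 = 1/2
((p1 -> p1) <-> !(p1 <-> p1)) -> ((p2 <-> p2) -> (!p1 <-> p1)) = 1/2 -> 1/2 = 1/2
p2 -> p2 = 1/2 -> 1/2 = 1/2
(p2 -> p2) -> p1 = 1/2 -> 1/2 = 1/2
!((p2 -> p2) -> p1) = !1/2 = 1/2
p1 -> p2 = 1/2 -> 1/2 = 1/2
(p1 -> p2) <-> p2 = 1/2 <-> 1/2 = 1/2
!((p2 -> p2) -> p1) <-> ((p1 -> p2) <-> p2) = 1/2 <-> 1/2 = 1/2
p1 -> p2 = 1/2 -> 1/2 = 1/2
p2 <-> (p1 -> p2) = 1/2 <-> 1/2 = 1/2
p2 <-> p1 = 1/2 <-> 1/2 = 1/2
p2 <-> (p2 <-> p1) = 1/2 <-> 1/2 = 1/2
!(p2 <-> (p2 <-> p1)) = !1/2 = 1/2
(p2 <-> (p1 -> p2)) <-> !(p2 <-> (p2 <-> p1)) = 1/2 <-> 1/2 = 1/2
(!((p2 -> p2) -> p1) <-> ((p1 -> p2) <-> p2)) <-> ((p2 <-> (p1 -> p2)) <-> !(p2 <-> (p2 <-> p1))) = 1/2 <-> 1/2 = 1/2
(((p1 -> p1) <-> !(p1 <-> p1)) -> ((p2 <-> p2) -> (!p1 <-> p1))) -> ((!((p2 -> p2) -> p1) <-> ((p1 -> p2) <-> p2)) <-> ((p2 <-> (p1 -> p2)) <-> !(p2 <-> (p2 <-> p1)))) = 1/2 -> 1/2 = 1/2
p1 -> p1 = 1/2 -> 1/2 = 1/2
!(p1 -> p1) = !1/2 = 1/2
!p2 = !1/2 = 1/2
!p2 -> p1 = 1/2 -> 1/2 = 1/2
!(p1 -> p1) <-> (!p2 -> p1) = 1/2 <-> 1/2 = 1/2
!(!(p1 -> p1) <-> (!p2 -> p1)) = !1/2 = 1/2
((((p1 -> p1) <-> !(p1 <-> p1)) -> ((p2 <-> p2) -> (!p1 <-> p1))) -> ((!((p2 -> p2) -> p1) <-> ((p1 -> p2) <-> p2)) <-> ((p2 <-> (p1 -> p2)) <-> !(p2 <-> (p2 <-> p1))))) -> !(!(p1 -> p1) <-> (!p2 -> p1)) = 1/2 -> 1/2 = 1/2

1/2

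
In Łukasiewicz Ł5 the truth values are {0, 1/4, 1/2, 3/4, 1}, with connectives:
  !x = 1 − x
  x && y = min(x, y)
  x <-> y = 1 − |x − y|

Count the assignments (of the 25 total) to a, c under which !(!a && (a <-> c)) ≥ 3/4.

13

value 1: 6 assignments (counts)
value 3/4: 7 assignments (counts)
value 1/2: 7 assignments
value 1/4: 4 assignments
value 0: 1 assignment
So 13 of the 25 assignments meet the threshold.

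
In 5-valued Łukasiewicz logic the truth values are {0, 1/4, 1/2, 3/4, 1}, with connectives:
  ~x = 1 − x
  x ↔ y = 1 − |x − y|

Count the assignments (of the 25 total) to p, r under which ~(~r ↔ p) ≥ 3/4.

value 1: 2 assignments (counts)
value 3/4: 4 assignments (counts)
value 1/2: 6 assignments
value 1/4: 8 assignments
value 0: 5 assignments
So 6 of the 25 assignments meet the threshold.

6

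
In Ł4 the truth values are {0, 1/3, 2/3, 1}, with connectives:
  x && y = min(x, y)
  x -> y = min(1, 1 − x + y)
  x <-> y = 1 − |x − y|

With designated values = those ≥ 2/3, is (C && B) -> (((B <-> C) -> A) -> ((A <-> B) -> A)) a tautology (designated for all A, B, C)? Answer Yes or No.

At A = 0, B = 0, C = 1/3, for instance:
C && B = 1/3 && 0 = 0
B <-> C = 0 <-> 1/3 = 2/3
(B <-> C) -> A = 2/3 -> 0 = 1/3
A <-> B = 0 <-> 0 = 1
(A <-> B) -> A = 1 -> 0 = 0
((B <-> C) -> A) -> ((A <-> B) -> A) = 1/3 -> 0 = 2/3
(C && B) -> (((B <-> C) -> A) -> ((A <-> B) -> A)) = 0 -> 2/3 = 1
and checking the remaining 63 assignments likewise gives ≥ 2/3 in every case.

Yes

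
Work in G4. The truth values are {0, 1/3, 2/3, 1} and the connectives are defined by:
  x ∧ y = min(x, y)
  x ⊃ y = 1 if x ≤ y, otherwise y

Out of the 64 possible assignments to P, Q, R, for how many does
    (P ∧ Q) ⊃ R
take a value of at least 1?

value 1: 50 assignments (counts)
value 2/3: 1 assignment
value 1/3: 4 assignments
value 0: 9 assignments
So 50 of the 64 assignments meet the threshold.

50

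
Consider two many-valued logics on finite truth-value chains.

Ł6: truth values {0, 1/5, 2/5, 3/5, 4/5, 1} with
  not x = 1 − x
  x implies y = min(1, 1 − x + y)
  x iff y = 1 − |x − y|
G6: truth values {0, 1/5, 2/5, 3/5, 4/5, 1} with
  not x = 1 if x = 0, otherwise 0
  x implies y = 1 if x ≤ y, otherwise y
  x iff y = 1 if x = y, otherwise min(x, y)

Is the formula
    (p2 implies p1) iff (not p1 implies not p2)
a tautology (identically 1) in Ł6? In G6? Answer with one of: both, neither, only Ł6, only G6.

only Ł6

In Ł6: every assignment gives 1 — tautology.
In G6: at p1 = 1/5, p2 = 2/5 the value is 1/5 — not a tautology.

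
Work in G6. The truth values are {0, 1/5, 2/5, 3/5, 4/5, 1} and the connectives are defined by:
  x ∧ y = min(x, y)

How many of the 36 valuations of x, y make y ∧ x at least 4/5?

4

value 1: 1 assignment (counts)
value 4/5: 3 assignments (counts)
value 3/5: 5 assignments
value 2/5: 7 assignments
value 1/5: 9 assignments
value 0: 11 assignments
So 4 of the 36 assignments meet the threshold.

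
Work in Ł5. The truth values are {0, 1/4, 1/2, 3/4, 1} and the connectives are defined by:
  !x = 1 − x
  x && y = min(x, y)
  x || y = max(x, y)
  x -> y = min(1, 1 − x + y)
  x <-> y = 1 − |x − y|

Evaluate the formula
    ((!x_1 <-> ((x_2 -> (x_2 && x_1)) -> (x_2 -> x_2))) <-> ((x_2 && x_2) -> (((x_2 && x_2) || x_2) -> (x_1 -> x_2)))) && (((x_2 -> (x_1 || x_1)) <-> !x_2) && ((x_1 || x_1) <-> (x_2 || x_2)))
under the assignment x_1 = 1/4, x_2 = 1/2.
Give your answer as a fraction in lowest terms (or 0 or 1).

3/4

!x_1 = !1/4 = 3/4
x_2 && x_1 = 1/2 && 1/4 = 1/4
x_2 -> (x_2 && x_1) = 1/2 -> 1/4 = 3/4
x_2 -> x_2 = 1/2 -> 1/2 = 1
(x_2 -> (x_2 && x_1)) -> (x_2 -> x_2) = 3/4 -> 1 = 1
!x_1 <-> ((x_2 -> (x_2 && x_1)) -> (x_2 -> x_2)) = 3/4 <-> 1 = 3/4
x_2 && x_2 = 1/2 && 1/2 = 1/2
x_2 && x_2 = 1/2 && 1/2 = 1/2
(x_2 && x_2) || x_2 = 1/2 || 1/2 = 1/2
x_1 -> x_2 = 1/4 -> 1/2 = 1
((x_2 && x_2) || x_2) -> (x_1 -> x_2) = 1/2 -> 1 = 1
(x_2 && x_2) -> (((x_2 && x_2) || x_2) -> (x_1 -> x_2)) = 1/2 -> 1 = 1
(!x_1 <-> ((x_2 -> (x_2 && x_1)) -> (x_2 -> x_2))) <-> ((x_2 && x_2) -> (((x_2 && x_2) || x_2) -> (x_1 -> x_2))) = 3/4 <-> 1 = 3/4
x_1 || x_1 = 1/4 || 1/4 = 1/4
x_2 -> (x_1 || x_1) = 1/2 -> 1/4 = 3/4
!x_2 = !1/2 = 1/2
(x_2 -> (x_1 || x_1)) <-> !x_2 = 3/4 <-> 1/2 = 3/4
x_1 || x_1 = 1/4 || 1/4 = 1/4
x_2 || x_2 = 1/2 || 1/2 = 1/2
(x_1 || x_1) <-> (x_2 || x_2) = 1/4 <-> 1/2 = 3/4
((x_2 -> (x_1 || x_1)) <-> !x_2) && ((x_1 || x_1) <-> (x_2 || x_2)) = 3/4 && 3/4 = 3/4
((!x_1 <-> ((x_2 -> (x_2 && x_1)) -> (x_2 -> x_2))) <-> ((x_2 && x_2) -> (((x_2 && x_2) || x_2) -> (x_1 -> x_2)))) && (((x_2 -> (x_1 || x_1)) <-> !x_2) && ((x_1 || x_1) <-> (x_2 || x_2))) = 3/4 && 3/4 = 3/4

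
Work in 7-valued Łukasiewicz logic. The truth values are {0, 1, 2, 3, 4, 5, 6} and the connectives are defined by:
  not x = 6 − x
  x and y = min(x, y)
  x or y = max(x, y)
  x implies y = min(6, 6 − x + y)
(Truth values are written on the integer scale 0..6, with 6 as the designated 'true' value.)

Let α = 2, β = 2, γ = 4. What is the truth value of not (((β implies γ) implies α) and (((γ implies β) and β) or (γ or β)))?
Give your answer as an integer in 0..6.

4

β implies γ = 2 implies 4 = 6
(β implies γ) implies α = 6 implies 2 = 2
γ implies β = 4 implies 2 = 4
(γ implies β) and β = 4 and 2 = 2
γ or β = 4 or 2 = 4
((γ implies β) and β) or (γ or β) = 2 or 4 = 4
((β implies γ) implies α) and (((γ implies β) and β) or (γ or β)) = 2 and 4 = 2
not (((β implies γ) implies α) and (((γ implies β) and β) or (γ or β))) = not 2 = 4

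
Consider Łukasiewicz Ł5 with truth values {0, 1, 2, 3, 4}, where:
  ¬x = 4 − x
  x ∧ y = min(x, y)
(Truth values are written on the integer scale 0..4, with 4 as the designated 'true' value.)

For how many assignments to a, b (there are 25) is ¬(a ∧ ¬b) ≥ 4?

value 4: 9 assignments (counts)
value 3: 7 assignments
value 2: 5 assignments
value 1: 3 assignments
value 0: 1 assignment
So 9 of the 25 assignments meet the threshold.

9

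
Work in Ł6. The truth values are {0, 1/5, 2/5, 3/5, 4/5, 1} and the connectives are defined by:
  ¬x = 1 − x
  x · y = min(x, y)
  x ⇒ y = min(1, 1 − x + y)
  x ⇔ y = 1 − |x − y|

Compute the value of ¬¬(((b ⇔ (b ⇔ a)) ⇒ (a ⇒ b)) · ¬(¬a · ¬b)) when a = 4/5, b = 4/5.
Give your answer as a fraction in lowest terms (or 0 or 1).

b ⇔ a = 4/5 ⇔ 4/5 = 1
b ⇔ (b ⇔ a) = 4/5 ⇔ 1 = 4/5
a ⇒ b = 4/5 ⇒ 4/5 = 1
(b ⇔ (b ⇔ a)) ⇒ (a ⇒ b) = 4/5 ⇒ 1 = 1
¬a = ¬4/5 = 1/5
¬b = ¬4/5 = 1/5
¬a · ¬b = 1/5 · 1/5 = 1/5
¬(¬a · ¬b) = ¬1/5 = 4/5
((b ⇔ (b ⇔ a)) ⇒ (a ⇒ b)) · ¬(¬a · ¬b) = 1 · 4/5 = 4/5
¬(((b ⇔ (b ⇔ a)) ⇒ (a ⇒ b)) · ¬(¬a · ¬b)) = ¬4/5 = 1/5
¬¬(((b ⇔ (b ⇔ a)) ⇒ (a ⇒ b)) · ¬(¬a · ¬b)) = ¬1/5 = 4/5

4/5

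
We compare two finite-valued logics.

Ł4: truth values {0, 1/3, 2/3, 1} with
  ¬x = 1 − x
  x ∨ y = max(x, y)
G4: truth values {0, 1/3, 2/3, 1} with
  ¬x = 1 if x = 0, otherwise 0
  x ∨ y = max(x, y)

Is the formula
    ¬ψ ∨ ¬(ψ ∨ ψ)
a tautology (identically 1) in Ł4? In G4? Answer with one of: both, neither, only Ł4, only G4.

neither

In Ł4: at ψ = 1/3 the value is 2/3 — not a tautology.
In G4: at ψ = 1/3 the value is 0 — not a tautology.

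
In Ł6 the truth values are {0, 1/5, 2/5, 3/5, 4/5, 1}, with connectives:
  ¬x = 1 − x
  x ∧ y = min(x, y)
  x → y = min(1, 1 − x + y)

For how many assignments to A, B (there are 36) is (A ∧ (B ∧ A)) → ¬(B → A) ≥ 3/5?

value 1: 17 assignments (counts)
value 4/5: 7 assignments (counts)
value 3/5: 5 assignments (counts)
value 2/5: 4 assignments
value 1/5: 2 assignments
value 0: 1 assignment
So 29 of the 36 assignments meet the threshold.

29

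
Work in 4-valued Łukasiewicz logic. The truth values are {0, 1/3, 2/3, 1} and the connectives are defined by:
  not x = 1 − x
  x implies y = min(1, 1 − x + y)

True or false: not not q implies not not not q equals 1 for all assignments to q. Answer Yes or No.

No

Counterexample: take q = 2/3.
not q = not 2/3 = 1/3
not not q = not 1/3 = 2/3
not not q = not 1/3 = 2/3
not not not q = not 2/3 = 1/3
not not q implies not not not q = 2/3 implies 1/3 = 2/3
This gives 2/3 ≠ 1.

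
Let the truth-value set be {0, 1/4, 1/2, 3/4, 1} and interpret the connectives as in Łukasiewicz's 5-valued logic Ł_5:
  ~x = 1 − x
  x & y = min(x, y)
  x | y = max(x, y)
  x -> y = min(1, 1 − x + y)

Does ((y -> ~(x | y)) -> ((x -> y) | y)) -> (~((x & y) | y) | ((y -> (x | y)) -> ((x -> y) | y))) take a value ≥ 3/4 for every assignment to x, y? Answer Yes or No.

No

Counterexample: take x = 1, y = 1/2.
x | y = 1 | 1/2 = 1
~(x | y) = ~1 = 0
y -> ~(x | y) = 1/2 -> 0 = 1/2
x -> y = 1 -> 1/2 = 1/2
(x -> y) | y = 1/2 | 1/2 = 1/2
(y -> ~(x | y)) -> ((x -> y) | y) = 1/2 -> 1/2 = 1
x & y = 1 & 1/2 = 1/2
(x & y) | y = 1/2 | 1/2 = 1/2
~((x & y) | y) = ~1/2 = 1/2
x | y = 1 | 1/2 = 1
y -> (x | y) = 1/2 -> 1 = 1
x -> y = 1 -> 1/2 = 1/2
(x -> y) | y = 1/2 | 1/2 = 1/2
(y -> (x | y)) -> ((x -> y) | y) = 1 -> 1/2 = 1/2
~((x & y) | y) | ((y -> (x | y)) -> ((x -> y) | y)) = 1/2 | 1/2 = 1/2
((y -> ~(x | y)) -> ((x -> y) | y)) -> (~((x & y) | y) | ((y -> (x | y)) -> ((x -> y) | y))) = 1 -> 1/2 = 1/2
This gives 1/2, which is below 3/4.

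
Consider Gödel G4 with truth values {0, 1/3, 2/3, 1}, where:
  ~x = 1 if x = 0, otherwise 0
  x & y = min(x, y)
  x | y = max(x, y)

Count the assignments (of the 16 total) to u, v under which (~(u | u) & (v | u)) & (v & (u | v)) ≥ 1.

1

u = 0, v = 0 ↦ 0  <
u = 0, v = 1/3 ↦ 1/3  <
u = 0, v = 2/3 ↦ 2/3  <
u = 0, v = 1 ↦ 1  ≥
u = 1/3, v = 0 ↦ 0  <
u = 1/3, v = 1/3 ↦ 0  <
u = 1/3, v = 2/3 ↦ 0  <
u = 1/3, v = 1 ↦ 0  <
u = 2/3, v = 0 ↦ 0  <
u = 2/3, v = 1/3 ↦ 0  <
u = 2/3, v = 2/3 ↦ 0  <
u = 2/3, v = 1 ↦ 0  <
u = 1, v = 0 ↦ 0  <
u = 1, v = 1/3 ↦ 0  <
u = 1, v = 2/3 ↦ 0  <
u = 1, v = 1 ↦ 0  <
So 1 of the 16 assignments meets the threshold.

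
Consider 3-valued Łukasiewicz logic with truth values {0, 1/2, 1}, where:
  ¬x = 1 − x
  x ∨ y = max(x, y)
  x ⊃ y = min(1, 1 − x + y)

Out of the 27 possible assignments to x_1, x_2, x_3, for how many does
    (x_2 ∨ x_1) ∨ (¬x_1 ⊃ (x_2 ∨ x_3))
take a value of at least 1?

22

value 1: 22 assignments (counts)
value 1/2: 4 assignments
value 0: 1 assignment
So 22 of the 27 assignments meet the threshold.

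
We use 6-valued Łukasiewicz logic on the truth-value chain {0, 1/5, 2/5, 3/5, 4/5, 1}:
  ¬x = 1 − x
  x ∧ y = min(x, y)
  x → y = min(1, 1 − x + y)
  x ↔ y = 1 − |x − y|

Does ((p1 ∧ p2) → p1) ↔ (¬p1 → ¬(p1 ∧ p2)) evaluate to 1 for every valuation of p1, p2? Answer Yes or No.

At p1 = 3/5, p2 = 1/5, for instance:
p1 ∧ p2 = 3/5 ∧ 1/5 = 1/5
(p1 ∧ p2) → p1 = 1/5 → 3/5 = 1
¬p1 = ¬3/5 = 2/5
¬(p1 ∧ p2) = ¬1/5 = 4/5
¬p1 → ¬(p1 ∧ p2) = 2/5 → 4/5 = 1
((p1 ∧ p2) → p1) ↔ (¬p1 → ¬(p1 ∧ p2)) = 1 ↔ 1 = 1
and checking the remaining 35 assignments likewise gives ≥ 1 in every case.

Yes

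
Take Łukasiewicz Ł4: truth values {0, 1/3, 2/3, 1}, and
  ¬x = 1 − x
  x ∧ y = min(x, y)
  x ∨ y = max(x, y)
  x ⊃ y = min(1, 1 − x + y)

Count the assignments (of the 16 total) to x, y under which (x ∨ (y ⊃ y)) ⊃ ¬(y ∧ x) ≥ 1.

x = 0, y = 0 ↦ 1  ≥
x = 0, y = 1/3 ↦ 1  ≥
x = 0, y = 2/3 ↦ 1  ≥
x = 0, y = 1 ↦ 1  ≥
x = 1/3, y = 0 ↦ 1  ≥
x = 1/3, y = 1/3 ↦ 2/3  <
x = 1/3, y = 2/3 ↦ 2/3  <
x = 1/3, y = 1 ↦ 2/3  <
x = 2/3, y = 0 ↦ 1  ≥
x = 2/3, y = 1/3 ↦ 2/3  <
x = 2/3, y = 2/3 ↦ 1/3  <
x = 2/3, y = 1 ↦ 1/3  <
x = 1, y = 0 ↦ 1  ≥
x = 1, y = 1/3 ↦ 2/3  <
x = 1, y = 2/3 ↦ 1/3  <
x = 1, y = 1 ↦ 0  <
So 7 of the 16 assignments meet the threshold.

7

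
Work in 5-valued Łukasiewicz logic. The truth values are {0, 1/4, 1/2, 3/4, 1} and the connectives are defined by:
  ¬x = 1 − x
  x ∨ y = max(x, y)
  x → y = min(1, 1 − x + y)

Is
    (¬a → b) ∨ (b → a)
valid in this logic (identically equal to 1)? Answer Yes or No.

Counterexample: take a = 0, b = 1/4.
¬a = ¬0 = 1
¬a → b = 1 → 1/4 = 1/4
b → a = 1/4 → 0 = 3/4
(¬a → b) ∨ (b → a) = 1/4 ∨ 3/4 = 3/4
This gives 3/4 ≠ 1.

No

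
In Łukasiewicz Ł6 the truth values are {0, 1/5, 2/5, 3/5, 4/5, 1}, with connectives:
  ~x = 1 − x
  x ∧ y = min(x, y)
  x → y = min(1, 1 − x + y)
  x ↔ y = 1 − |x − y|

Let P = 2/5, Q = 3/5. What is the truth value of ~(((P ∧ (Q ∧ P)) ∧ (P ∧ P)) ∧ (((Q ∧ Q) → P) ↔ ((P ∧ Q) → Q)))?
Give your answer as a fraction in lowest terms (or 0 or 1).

Q ∧ P = 3/5 ∧ 2/5 = 2/5
P ∧ (Q ∧ P) = 2/5 ∧ 2/5 = 2/5
P ∧ P = 2/5 ∧ 2/5 = 2/5
(P ∧ (Q ∧ P)) ∧ (P ∧ P) = 2/5 ∧ 2/5 = 2/5
Q ∧ Q = 3/5 ∧ 3/5 = 3/5
(Q ∧ Q) → P = 3/5 → 2/5 = 4/5
P ∧ Q = 2/5 ∧ 3/5 = 2/5
(P ∧ Q) → Q = 2/5 → 3/5 = 1
((Q ∧ Q) → P) ↔ ((P ∧ Q) → Q) = 4/5 ↔ 1 = 4/5
((P ∧ (Q ∧ P)) ∧ (P ∧ P)) ∧ (((Q ∧ Q) → P) ↔ ((P ∧ Q) → Q)) = 2/5 ∧ 4/5 = 2/5
~(((P ∧ (Q ∧ P)) ∧ (P ∧ P)) ∧ (((Q ∧ Q) → P) ↔ ((P ∧ Q) → Q))) = ~2/5 = 3/5

3/5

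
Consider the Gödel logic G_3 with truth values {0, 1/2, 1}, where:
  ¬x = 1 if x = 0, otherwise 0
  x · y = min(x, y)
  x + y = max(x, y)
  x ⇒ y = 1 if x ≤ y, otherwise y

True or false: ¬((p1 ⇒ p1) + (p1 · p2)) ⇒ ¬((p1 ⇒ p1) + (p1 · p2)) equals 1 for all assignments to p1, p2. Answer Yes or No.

Yes

p1 = 0, p2 = 0 ↦ 1
p1 = 0, p2 = 1/2 ↦ 1
p1 = 0, p2 = 1 ↦ 1
p1 = 1/2, p2 = 0 ↦ 1
p1 = 1/2, p2 = 1/2 ↦ 1
p1 = 1/2, p2 = 1 ↦ 1
p1 = 1, p2 = 0 ↦ 1
p1 = 1, p2 = 1/2 ↦ 1
p1 = 1, p2 = 1 ↦ 1
Every assignment gives a value ≥ 1.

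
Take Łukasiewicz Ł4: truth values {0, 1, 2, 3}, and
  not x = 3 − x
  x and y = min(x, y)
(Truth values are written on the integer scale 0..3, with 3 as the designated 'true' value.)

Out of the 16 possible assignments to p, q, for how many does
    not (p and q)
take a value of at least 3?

p = 0, q = 0 ↦ 3  ≥
p = 0, q = 1 ↦ 3  ≥
p = 0, q = 2 ↦ 3  ≥
p = 0, q = 3 ↦ 3  ≥
p = 1, q = 0 ↦ 3  ≥
p = 1, q = 1 ↦ 2  <
p = 1, q = 2 ↦ 2  <
p = 1, q = 3 ↦ 2  <
p = 2, q = 0 ↦ 3  ≥
p = 2, q = 1 ↦ 2  <
p = 2, q = 2 ↦ 1  <
p = 2, q = 3 ↦ 1  <
p = 3, q = 0 ↦ 3  ≥
p = 3, q = 1 ↦ 2  <
p = 3, q = 2 ↦ 1  <
p = 3, q = 3 ↦ 0  <
So 7 of the 16 assignments meet the threshold.

7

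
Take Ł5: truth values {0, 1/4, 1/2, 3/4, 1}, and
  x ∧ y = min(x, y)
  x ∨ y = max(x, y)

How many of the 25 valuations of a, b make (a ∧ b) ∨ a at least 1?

value 1: 5 assignments (counts)
value 3/4: 5 assignments
value 1/2: 5 assignments
value 1/4: 5 assignments
value 0: 5 assignments
So 5 of the 25 assignments meet the threshold.

5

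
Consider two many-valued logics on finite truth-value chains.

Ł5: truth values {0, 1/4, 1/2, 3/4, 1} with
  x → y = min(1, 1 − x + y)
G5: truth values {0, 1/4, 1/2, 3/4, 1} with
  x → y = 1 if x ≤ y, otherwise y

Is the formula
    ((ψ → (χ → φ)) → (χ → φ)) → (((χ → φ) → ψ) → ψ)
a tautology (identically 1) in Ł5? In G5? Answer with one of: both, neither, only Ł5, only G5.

In Ł5: every assignment gives 1 — tautology.
In G5: at φ = 0, ψ = 1/4, χ = 1/4 the value is 1/4 — not a tautology.

only Ł5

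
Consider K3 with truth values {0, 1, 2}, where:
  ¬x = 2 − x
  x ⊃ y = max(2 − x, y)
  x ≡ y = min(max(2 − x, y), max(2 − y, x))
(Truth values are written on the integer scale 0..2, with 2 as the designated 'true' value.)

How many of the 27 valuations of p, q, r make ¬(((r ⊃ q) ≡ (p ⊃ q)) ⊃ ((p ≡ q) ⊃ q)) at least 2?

value 2: 1 assignment (counts)
value 1: 13 assignments
value 0: 13 assignments
So 1 of the 27 assignments meets the threshold.

1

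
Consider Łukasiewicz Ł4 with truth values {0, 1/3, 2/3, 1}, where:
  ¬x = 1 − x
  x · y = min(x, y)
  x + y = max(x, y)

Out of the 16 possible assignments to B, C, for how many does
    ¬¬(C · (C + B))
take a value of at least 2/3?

8

B = 0, C = 0 ↦ 0  <
B = 0, C = 1/3 ↦ 1/3  <
B = 0, C = 2/3 ↦ 2/3  ≥
B = 0, C = 1 ↦ 1  ≥
B = 1/3, C = 0 ↦ 0  <
B = 1/3, C = 1/3 ↦ 1/3  <
B = 1/3, C = 2/3 ↦ 2/3  ≥
B = 1/3, C = 1 ↦ 1  ≥
B = 2/3, C = 0 ↦ 0  <
B = 2/3, C = 1/3 ↦ 1/3  <
B = 2/3, C = 2/3 ↦ 2/3  ≥
B = 2/3, C = 1 ↦ 1  ≥
B = 1, C = 0 ↦ 0  <
B = 1, C = 1/3 ↦ 1/3  <
B = 1, C = 2/3 ↦ 2/3  ≥
B = 1, C = 1 ↦ 1  ≥
So 8 of the 16 assignments meet the threshold.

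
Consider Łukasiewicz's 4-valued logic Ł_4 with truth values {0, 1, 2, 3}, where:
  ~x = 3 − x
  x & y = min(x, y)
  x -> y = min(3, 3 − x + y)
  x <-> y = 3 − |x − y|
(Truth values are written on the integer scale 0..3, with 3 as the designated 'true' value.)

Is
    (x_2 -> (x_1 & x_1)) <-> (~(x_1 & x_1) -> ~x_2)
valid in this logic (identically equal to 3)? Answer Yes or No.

Yes

x_1 = 0, x_2 = 0 ↦ 3
x_1 = 0, x_2 = 1 ↦ 3
x_1 = 0, x_2 = 2 ↦ 3
x_1 = 0, x_2 = 3 ↦ 3
x_1 = 1, x_2 = 0 ↦ 3
x_1 = 1, x_2 = 1 ↦ 3
x_1 = 1, x_2 = 2 ↦ 3
x_1 = 1, x_2 = 3 ↦ 3
x_1 = 2, x_2 = 0 ↦ 3
x_1 = 2, x_2 = 1 ↦ 3
x_1 = 2, x_2 = 2 ↦ 3
x_1 = 2, x_2 = 3 ↦ 3
x_1 = 3, x_2 = 0 ↦ 3
x_1 = 3, x_2 = 1 ↦ 3
x_1 = 3, x_2 = 2 ↦ 3
x_1 = 3, x_2 = 3 ↦ 3
Every assignment gives a value ≥ 3.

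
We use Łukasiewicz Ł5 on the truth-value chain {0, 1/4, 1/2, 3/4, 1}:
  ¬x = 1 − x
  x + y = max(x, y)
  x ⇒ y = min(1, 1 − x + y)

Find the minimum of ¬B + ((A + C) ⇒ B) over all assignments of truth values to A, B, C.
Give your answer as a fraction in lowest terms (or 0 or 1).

Take A = 0, B = 1/2, C = 1:
¬B = ¬1/2 = 1/2
A + C = 0 + 1 = 1
(A + C) ⇒ B = 1 ⇒ 1/2 = 1/2
¬B + ((A + C) ⇒ B) = 1/2 + 1/2 = 1/2
No assignment yields a value below 1/2, so this is the minimum.

1/2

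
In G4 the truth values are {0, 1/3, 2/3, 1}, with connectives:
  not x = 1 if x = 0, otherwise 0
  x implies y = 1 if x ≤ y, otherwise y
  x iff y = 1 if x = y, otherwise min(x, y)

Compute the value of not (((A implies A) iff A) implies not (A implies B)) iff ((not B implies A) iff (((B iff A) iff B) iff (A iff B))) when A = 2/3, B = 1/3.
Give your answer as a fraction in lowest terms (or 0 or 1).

1/3

A implies A = 2/3 implies 2/3 = 1
(A implies A) iff A = 1 iff 2/3 = 2/3
A implies B = 2/3 implies 1/3 = 1/3
not (A implies B) = not 1/3 = 0
((A implies A) iff A) implies not (A implies B) = 2/3 implies 0 = 0
not (((A implies A) iff A) implies not (A implies B)) = not 0 = 1
not B = not 1/3 = 0
not B implies A = 0 implies 2/3 = 1
B iff A = 1/3 iff 2/3 = 1/3
(B iff A) iff B = 1/3 iff 1/3 = 1
A iff B = 2/3 iff 1/3 = 1/3
((B iff A) iff B) iff (A iff B) = 1 iff 1/3 = 1/3
(not B implies A) iff (((B iff A) iff B) iff (A iff B)) = 1 iff 1/3 = 1/3
not (((A implies A) iff A) implies not (A implies B)) iff ((not B implies A) iff (((B iff A) iff B) iff (A iff B))) = 1 iff 1/3 = 1/3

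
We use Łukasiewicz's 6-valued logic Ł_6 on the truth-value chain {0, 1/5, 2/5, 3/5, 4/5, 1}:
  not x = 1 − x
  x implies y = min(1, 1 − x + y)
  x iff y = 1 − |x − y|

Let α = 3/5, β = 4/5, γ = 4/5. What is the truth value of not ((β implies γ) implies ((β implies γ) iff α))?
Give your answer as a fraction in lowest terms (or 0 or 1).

β implies γ = 4/5 implies 4/5 = 1
β implies γ = 4/5 implies 4/5 = 1
(β implies γ) iff α = 1 iff 3/5 = 3/5
(β implies γ) implies ((β implies γ) iff α) = 1 implies 3/5 = 3/5
not ((β implies γ) implies ((β implies γ) iff α)) = not 3/5 = 2/5

2/5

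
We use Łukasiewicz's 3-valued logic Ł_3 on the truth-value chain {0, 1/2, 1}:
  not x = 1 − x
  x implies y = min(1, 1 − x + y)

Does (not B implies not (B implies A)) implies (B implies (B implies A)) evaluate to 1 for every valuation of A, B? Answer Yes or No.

Counterexample: take A = 0, B = 1.
not B = not 1 = 0
B implies A = 1 implies 0 = 0
not (B implies A) = not 0 = 1
not B implies not (B implies A) = 0 implies 1 = 1
B implies A = 1 implies 0 = 0
B implies (B implies A) = 1 implies 0 = 0
(not B implies not (B implies A)) implies (B implies (B implies A)) = 1 implies 0 = 0
This gives 0 ≠ 1.

No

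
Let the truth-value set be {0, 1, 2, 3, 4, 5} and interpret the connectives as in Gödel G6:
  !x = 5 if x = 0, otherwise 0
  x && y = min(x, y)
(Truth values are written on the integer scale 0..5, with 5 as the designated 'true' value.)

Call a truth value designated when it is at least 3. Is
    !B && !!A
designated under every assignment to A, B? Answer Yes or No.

Counterexample: take A = 0, B = 0.
!B = !0 = 5
!A = !0 = 5
!!A = !5 = 0
!B && !!A = 5 && 0 = 0
This gives 0, which is below 3.

No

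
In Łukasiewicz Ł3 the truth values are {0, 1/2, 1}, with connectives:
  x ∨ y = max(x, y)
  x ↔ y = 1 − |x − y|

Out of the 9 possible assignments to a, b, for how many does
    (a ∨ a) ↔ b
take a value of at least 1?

3

a = 0, b = 0 ↦ 1  ≥
a = 0, b = 1/2 ↦ 1/2  <
a = 0, b = 1 ↦ 0  <
a = 1/2, b = 0 ↦ 1/2  <
a = 1/2, b = 1/2 ↦ 1  ≥
a = 1/2, b = 1 ↦ 1/2  <
a = 1, b = 0 ↦ 0  <
a = 1, b = 1/2 ↦ 1/2  <
a = 1, b = 1 ↦ 1  ≥
So 3 of the 9 assignments meet the threshold.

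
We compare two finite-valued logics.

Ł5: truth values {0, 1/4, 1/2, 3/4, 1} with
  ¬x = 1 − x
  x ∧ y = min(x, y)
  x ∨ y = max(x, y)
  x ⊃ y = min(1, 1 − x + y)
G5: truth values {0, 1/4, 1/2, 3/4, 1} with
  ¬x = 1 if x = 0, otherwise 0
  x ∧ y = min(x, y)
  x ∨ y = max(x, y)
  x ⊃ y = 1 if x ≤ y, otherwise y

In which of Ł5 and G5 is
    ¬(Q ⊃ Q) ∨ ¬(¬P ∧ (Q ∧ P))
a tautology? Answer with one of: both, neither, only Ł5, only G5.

only G5

In Ł5: at P = 1/4, Q = 1/4 the value is 3/4 — not a tautology.
In G5: every assignment gives 1 — tautology.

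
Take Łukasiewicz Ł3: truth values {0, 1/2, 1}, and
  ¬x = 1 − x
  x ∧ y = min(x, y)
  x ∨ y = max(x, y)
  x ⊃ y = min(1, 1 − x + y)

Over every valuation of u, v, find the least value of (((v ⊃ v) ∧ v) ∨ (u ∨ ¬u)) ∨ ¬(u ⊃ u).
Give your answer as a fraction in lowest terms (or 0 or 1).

1/2

Take u = 1/2, v = 0:
v ⊃ v = 0 ⊃ 0 = 1
(v ⊃ v) ∧ v = 1 ∧ 0 = 0
¬u = ¬1/2 = 1/2
u ∨ ¬u = 1/2 ∨ 1/2 = 1/2
((v ⊃ v) ∧ v) ∨ (u ∨ ¬u) = 0 ∨ 1/2 = 1/2
u ⊃ u = 1/2 ⊃ 1/2 = 1
¬(u ⊃ u) = ¬1 = 0
(((v ⊃ v) ∧ v) ∨ (u ∨ ¬u)) ∨ ¬(u ⊃ u) = 1/2 ∨ 0 = 1/2
No assignment yields a value below 1/2, so this is the minimum.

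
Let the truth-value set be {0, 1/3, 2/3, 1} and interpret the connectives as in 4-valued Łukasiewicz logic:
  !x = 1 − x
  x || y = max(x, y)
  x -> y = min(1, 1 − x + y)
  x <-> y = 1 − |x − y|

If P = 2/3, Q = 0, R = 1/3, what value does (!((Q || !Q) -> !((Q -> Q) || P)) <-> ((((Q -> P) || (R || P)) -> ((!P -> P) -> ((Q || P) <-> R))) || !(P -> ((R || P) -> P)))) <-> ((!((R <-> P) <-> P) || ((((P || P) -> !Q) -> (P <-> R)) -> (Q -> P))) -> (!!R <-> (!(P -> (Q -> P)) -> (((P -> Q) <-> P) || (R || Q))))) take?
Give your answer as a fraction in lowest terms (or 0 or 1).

2/3

!Q = !0 = 1
Q || !Q = 0 || 1 = 1
Q -> Q = 0 -> 0 = 1
(Q -> Q) || P = 1 || 2/3 = 1
!((Q -> Q) || P) = !1 = 0
(Q || !Q) -> !((Q -> Q) || P) = 1 -> 0 = 0
!((Q || !Q) -> !((Q -> Q) || P)) = !0 = 1
Q -> P = 0 -> 2/3 = 1
R || P = 1/3 || 2/3 = 2/3
(Q -> P) || (R || P) = 1 || 2/3 = 1
!P = !2/3 = 1/3
!P -> P = 1/3 -> 2/3 = 1
Q || P = 0 || 2/3 = 2/3
(Q || P) <-> R = 2/3 <-> 1/3 = 2/3
(!P -> P) -> ((Q || P) <-> R) = 1 -> 2/3 = 2/3
((Q -> P) || (R || P)) -> ((!P -> P) -> ((Q || P) <-> R)) = 1 -> 2/3 = 2/3
R || P = 1/3 || 2/3 = 2/3
(R || P) -> P = 2/3 -> 2/3 = 1
P -> ((R || P) -> P) = 2/3 -> 1 = 1
!(P -> ((R || P) -> P)) = !1 = 0
(((Q -> P) || (R || P)) -> ((!P -> P) -> ((Q || P) <-> R))) || !(P -> ((R || P) -> P)) = 2/3 || 0 = 2/3
!((Q || !Q) -> !((Q -> Q) || P)) <-> ((((Q -> P) || (R || P)) -> ((!P -> P) -> ((Q || P) <-> R))) || !(P -> ((R || P) -> P))) = 1 <-> 2/3 = 2/3
R <-> P = 1/3 <-> 2/3 = 2/3
(R <-> P) <-> P = 2/3 <-> 2/3 = 1
!((R <-> P) <-> P) = !1 = 0
P || P = 2/3 || 2/3 = 2/3
!Q = !0 = 1
(P || P) -> !Q = 2/3 -> 1 = 1
P <-> R = 2/3 <-> 1/3 = 2/3
((P || P) -> !Q) -> (P <-> R) = 1 -> 2/3 = 2/3
Q -> P = 0 -> 2/3 = 1
(((P || P) -> !Q) -> (P <-> R)) -> (Q -> P) = 2/3 -> 1 = 1
!((R <-> P) <-> P) || ((((P || P) -> !Q) -> (P <-> R)) -> (Q -> P)) = 0 || 1 = 1
!R = !1/3 = 2/3
!!R = !2/3 = 1/3
Q -> P = 0 -> 2/3 = 1
P -> (Q -> P) = 2/3 -> 1 = 1
!(P -> (Q -> P)) = !1 = 0
P -> Q = 2/3 -> 0 = 1/3
(P -> Q) <-> P = 1/3 <-> 2/3 = 2/3
R || Q = 1/3 || 0 = 1/3
((P -> Q) <-> P) || (R || Q) = 2/3 || 1/3 = 2/3
!(P -> (Q -> P)) -> (((P -> Q) <-> P) || (R || Q)) = 0 -> 2/3 = 1
!!R <-> (!(P -> (Q -> P)) -> (((P -> Q) <-> P) || (R || Q))) = 1/3 <-> 1 = 1/3
(!((R <-> P) <-> P) || ((((P || P) -> !Q) -> (P <-> R)) -> (Q -> P))) -> (!!R <-> (!(P -> (Q -> P)) -> (((P -> Q) <-> P) || (R || Q)))) = 1 -> 1/3 = 1/3
(!((Q || !Q) -> !((Q -> Q) || P)) <-> ((((Q -> P) || (R || P)) -> ((!P -> P) -> ((Q || P) <-> R))) || !(P -> ((R || P) -> P)))) <-> ((!((R <-> P) <-> P) || ((((P || P) -> !Q) -> (P <-> R)) -> (Q -> P))) -> (!!R <-> (!(P -> (Q -> P)) -> (((P -> Q) <-> P) || (R || Q))))) = 2/3 <-> 1/3 = 2/3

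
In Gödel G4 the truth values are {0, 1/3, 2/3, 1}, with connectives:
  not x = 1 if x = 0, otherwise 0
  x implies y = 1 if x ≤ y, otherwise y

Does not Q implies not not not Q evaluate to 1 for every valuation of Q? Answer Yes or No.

Yes

Q = 0 ↦ 1
Q = 1/3 ↦ 1
Q = 2/3 ↦ 1
Q = 1 ↦ 1
Every assignment gives a value ≥ 1.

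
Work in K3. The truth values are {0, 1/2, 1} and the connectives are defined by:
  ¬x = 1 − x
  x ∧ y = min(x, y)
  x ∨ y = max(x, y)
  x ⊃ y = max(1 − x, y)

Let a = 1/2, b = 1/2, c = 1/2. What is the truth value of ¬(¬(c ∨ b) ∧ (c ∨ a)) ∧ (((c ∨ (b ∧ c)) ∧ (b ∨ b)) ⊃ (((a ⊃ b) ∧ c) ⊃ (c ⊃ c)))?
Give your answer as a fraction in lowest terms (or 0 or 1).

c ∨ b = 1/2 ∨ 1/2 = 1/2
¬(c ∨ b) = ¬1/2 = 1/2
c ∨ a = 1/2 ∨ 1/2 = 1/2
¬(c ∨ b) ∧ (c ∨ a) = 1/2 ∧ 1/2 = 1/2
¬(¬(c ∨ b) ∧ (c ∨ a)) = ¬1/2 = 1/2
b ∧ c = 1/2 ∧ 1/2 = 1/2
c ∨ (b ∧ c) = 1/2 ∨ 1/2 = 1/2
b ∨ b = 1/2 ∨ 1/2 = 1/2
(c ∨ (b ∧ c)) ∧ (b ∨ b) = 1/2 ∧ 1/2 = 1/2
a ⊃ b = 1/2 ⊃ 1/2 = 1/2
(a ⊃ b) ∧ c = 1/2 ∧ 1/2 = 1/2
c ⊃ c = 1/2 ⊃ 1/2 = 1/2
((a ⊃ b) ∧ c) ⊃ (c ⊃ c) = 1/2 ⊃ 1/2 = 1/2
((c ∨ (b ∧ c)) ∧ (b ∨ b)) ⊃ (((a ⊃ b) ∧ c) ⊃ (c ⊃ c)) = 1/2 ⊃ 1/2 = 1/2
¬(¬(c ∨ b) ∧ (c ∨ a)) ∧ (((c ∨ (b ∧ c)) ∧ (b ∨ b)) ⊃ (((a ⊃ b) ∧ c) ⊃ (c ⊃ c))) = 1/2 ∧ 1/2 = 1/2

1/2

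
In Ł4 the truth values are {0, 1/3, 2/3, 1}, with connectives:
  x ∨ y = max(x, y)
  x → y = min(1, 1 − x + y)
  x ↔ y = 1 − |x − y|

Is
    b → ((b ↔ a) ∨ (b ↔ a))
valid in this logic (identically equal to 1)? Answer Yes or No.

Counterexample: take a = 0, b = 2/3.
b ↔ a = 2/3 ↔ 0 = 1/3
b ↔ a = 2/3 ↔ 0 = 1/3
(b ↔ a) ∨ (b ↔ a) = 1/3 ∨ 1/3 = 1/3
b → ((b ↔ a) ∨ (b ↔ a)) = 2/3 → 1/3 = 2/3
This gives 2/3 ≠ 1.

No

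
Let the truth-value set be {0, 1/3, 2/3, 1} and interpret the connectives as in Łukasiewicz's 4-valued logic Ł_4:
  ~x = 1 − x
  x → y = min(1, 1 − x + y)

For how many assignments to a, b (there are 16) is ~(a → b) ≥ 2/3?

a = 0, b = 0 ↦ 0  <
a = 0, b = 1/3 ↦ 0  <
a = 0, b = 2/3 ↦ 0  <
a = 0, b = 1 ↦ 0  <
a = 1/3, b = 0 ↦ 1/3  <
a = 1/3, b = 1/3 ↦ 0  <
a = 1/3, b = 2/3 ↦ 0  <
a = 1/3, b = 1 ↦ 0  <
a = 2/3, b = 0 ↦ 2/3  ≥
a = 2/3, b = 1/3 ↦ 1/3  <
a = 2/3, b = 2/3 ↦ 0  <
a = 2/3, b = 1 ↦ 0  <
a = 1, b = 0 ↦ 1  ≥
a = 1, b = 1/3 ↦ 2/3  ≥
a = 1, b = 2/3 ↦ 1/3  <
a = 1, b = 1 ↦ 0  <
So 3 of the 16 assignments meet the threshold.

3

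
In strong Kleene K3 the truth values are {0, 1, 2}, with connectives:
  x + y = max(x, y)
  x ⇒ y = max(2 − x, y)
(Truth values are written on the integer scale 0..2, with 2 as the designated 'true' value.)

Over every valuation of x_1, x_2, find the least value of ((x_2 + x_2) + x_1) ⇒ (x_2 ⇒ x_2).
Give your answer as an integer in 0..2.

1

Take x_1 = 0, x_2 = 1:
x_2 + x_2 = 1 + 1 = 1
(x_2 + x_2) + x_1 = 1 + 0 = 1
x_2 ⇒ x_2 = 1 ⇒ 1 = 1
((x_2 + x_2) + x_1) ⇒ (x_2 ⇒ x_2) = 1 ⇒ 1 = 1
No assignment yields a value below 1, so this is the minimum.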